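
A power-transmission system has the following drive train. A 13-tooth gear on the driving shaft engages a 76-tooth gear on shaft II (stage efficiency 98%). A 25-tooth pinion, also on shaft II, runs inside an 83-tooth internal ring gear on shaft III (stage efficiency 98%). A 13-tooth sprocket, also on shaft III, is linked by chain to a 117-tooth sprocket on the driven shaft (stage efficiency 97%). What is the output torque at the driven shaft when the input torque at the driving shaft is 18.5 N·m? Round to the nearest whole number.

gear mesh 76/13 = 5.8462 → τ = 18.5·5.8462·0.98 = 105.99 N·m
internal gear 83/25 = 3.32 → τ = 105.99·3.32·0.98 = 344.85 N·m
chain 117/13 = 9 → τ = 344.85·9·0.97 = 3010.6 N·m

3011 N·m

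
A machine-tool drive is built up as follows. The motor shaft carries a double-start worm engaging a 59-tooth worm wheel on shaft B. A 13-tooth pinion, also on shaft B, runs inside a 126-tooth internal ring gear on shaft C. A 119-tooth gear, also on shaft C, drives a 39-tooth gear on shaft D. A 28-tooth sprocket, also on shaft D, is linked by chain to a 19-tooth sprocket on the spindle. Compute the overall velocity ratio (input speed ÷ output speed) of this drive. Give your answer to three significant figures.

Each stage contributes driven/driver: worm 59/2 = 29.5, internal gear 126/13 = 9.6923, gear mesh 39/119 = 0.32773, chain 19/28 = 0.67857.
Overall: 29.5 × 9.6923 × 0.32773 × 0.67857 = 63.586.

63.6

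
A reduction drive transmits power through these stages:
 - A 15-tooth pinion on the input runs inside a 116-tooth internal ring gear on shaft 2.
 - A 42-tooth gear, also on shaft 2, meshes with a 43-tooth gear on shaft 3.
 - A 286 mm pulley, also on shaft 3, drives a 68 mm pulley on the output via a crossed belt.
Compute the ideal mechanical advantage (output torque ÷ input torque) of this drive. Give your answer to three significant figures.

1.88

Each stage contributes driven/driver: internal gear 116/15 = 7.7333, gear mesh 43/42 = 1.0238, belt 68/286 = 0.23776.
Overall: 7.7333 × 1.0238 × 0.23776 = 1.8825.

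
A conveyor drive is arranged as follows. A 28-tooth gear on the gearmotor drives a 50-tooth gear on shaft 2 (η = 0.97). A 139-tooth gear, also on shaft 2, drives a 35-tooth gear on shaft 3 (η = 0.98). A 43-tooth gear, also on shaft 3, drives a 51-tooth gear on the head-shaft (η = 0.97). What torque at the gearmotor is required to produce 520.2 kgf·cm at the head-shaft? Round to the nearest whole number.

1058 kgf·cm

Overall ratio R = 1.7857 × 0.2518 × 1.186 = 0.53329; overall efficiency η = 0.97 × 0.98 × 0.97 = 0.9221.
Input torque = output torque / (R × η) = 520.2 / (0.53329 × 0.9221) = 1057.9 kgf·cm.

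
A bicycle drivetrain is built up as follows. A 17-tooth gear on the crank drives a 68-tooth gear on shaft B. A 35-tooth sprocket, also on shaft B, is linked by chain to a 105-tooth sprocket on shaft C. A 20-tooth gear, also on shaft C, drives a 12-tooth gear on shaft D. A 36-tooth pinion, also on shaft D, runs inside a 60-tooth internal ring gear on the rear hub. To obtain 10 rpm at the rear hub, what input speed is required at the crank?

Overall ratio R = 4 × 3 × 0.6 × 1.6667 = 12.
Required input speed = output speed × R = 10 × 12 = 120 rpm.

120 rpm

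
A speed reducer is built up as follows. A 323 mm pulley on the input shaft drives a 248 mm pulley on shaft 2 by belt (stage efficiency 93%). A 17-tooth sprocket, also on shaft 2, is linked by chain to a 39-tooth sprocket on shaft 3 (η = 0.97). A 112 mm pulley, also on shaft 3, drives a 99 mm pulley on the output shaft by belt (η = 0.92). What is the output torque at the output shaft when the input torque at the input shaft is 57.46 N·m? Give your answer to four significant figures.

74.25 N·m

Belt: ratio = 248/323 = 0.7678; torque at shaft 2 = 57.46 × 0.7678 × 0.93 = 41.03 N·m.
Chain: ratio = 39/17 = 2.2941; torque at shaft 3 = 41.03 × 2.2941 × 0.97 = 91.303 N·m.
Belt: ratio = 99/112 = 0.88393; torque at the output shaft = 91.303 × 0.88393 × 0.92 = 74.249 N·m.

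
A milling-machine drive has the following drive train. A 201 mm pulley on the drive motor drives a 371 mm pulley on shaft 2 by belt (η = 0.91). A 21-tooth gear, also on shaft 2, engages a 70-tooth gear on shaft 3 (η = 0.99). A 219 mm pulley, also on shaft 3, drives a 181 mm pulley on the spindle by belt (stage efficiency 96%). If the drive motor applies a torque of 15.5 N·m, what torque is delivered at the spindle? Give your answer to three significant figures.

68.2 N·m

belt 371/201 = 1.8458 → τ = 15.5·1.8458·0.91 = 26.035 N·m
gear mesh 70/21 = 3.3333 → τ = 26.035·3.3333·0.99 = 85.914 N·m
belt 181/219 = 0.82648 → τ = 85.914·0.82648·0.96 = 68.166 N·m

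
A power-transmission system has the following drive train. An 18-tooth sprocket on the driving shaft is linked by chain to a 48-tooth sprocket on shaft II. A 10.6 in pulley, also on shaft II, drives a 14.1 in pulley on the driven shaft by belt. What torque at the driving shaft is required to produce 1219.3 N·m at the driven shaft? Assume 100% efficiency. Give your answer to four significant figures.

343.7 N·m

Overall ratio R = 2.6667 × 1.3302 = 3.5472.
Input torque = output torque / R = 1219.3 / 3.5472 = 343.74 N·m.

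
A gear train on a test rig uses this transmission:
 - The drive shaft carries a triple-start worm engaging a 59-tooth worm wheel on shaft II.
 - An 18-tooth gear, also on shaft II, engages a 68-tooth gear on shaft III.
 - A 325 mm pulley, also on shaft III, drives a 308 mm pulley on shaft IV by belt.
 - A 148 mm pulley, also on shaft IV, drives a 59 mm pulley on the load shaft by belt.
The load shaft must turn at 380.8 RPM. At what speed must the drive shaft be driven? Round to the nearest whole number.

Overall ratio R = 19.667 × 3.7778 × 0.94769 × 0.39865 = 28.069.
Required input speed = output speed × R = 380.8 × 28.069 = 10689 RPM.

10689 RPM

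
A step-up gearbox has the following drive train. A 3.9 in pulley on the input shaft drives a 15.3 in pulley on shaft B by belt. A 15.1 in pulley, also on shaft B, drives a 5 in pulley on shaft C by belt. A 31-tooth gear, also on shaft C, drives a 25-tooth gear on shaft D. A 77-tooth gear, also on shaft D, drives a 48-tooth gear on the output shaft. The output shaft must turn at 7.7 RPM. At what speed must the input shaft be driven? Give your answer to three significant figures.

5.03 RPM

Overall ratio R = 3.9231 × 0.33113 × 0.80645 × 0.62338 = 0.65305.
Required input speed = output speed × R = 7.7 × 0.65305 = 5.0285 RPM.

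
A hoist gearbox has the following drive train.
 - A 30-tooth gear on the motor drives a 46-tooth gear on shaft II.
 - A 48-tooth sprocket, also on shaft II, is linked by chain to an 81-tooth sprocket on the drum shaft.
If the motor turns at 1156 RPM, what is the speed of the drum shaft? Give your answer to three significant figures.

the motor → shaft II (gear mesh, 46/30): 1156 ÷ 1.5333 = 753.91 RPM
shaft II → the drum shaft (chain, 81/48): 753.91 ÷ 1.6875 = 446.76 RPM

447 RPM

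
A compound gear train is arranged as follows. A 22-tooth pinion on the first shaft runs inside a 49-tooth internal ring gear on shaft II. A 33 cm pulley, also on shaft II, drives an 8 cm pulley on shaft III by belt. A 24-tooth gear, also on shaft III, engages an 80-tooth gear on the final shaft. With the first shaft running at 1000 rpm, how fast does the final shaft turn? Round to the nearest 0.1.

the first shaft → shaft II (internal gear, 49/22): 1000 ÷ 2.2273 = 448.98 rpm
shaft II → shaft III (belt, 8/33): 448.98 ÷ 0.24242 = 1852 rpm
shaft III → the final shaft (gear mesh, 80/24): 1852 ÷ 3.3333 = 555.61 rpm

555.6 rpm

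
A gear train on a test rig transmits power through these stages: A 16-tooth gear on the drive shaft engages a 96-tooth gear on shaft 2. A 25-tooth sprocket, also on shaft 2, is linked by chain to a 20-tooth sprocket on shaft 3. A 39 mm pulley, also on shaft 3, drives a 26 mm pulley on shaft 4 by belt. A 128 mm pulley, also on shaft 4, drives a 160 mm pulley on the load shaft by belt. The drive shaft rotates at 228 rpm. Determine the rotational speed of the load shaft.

Gear mesh: ratio = 96/16 = 6, so shaft 2 turns at 228 / 6 = 38 rpm.
Chain: ratio = 20/25 = 0.8, so shaft 3 turns at 38 / 0.8 = 47.5 rpm.
Belt: ratio = 26/39 = 0.66667, so shaft 4 turns at 47.5 / 0.66667 = 71.25 rpm.
Belt: ratio = 160/128 = 1.25, so the load shaft turns at 71.25 / 1.25 = 57 rpm.

57 rpm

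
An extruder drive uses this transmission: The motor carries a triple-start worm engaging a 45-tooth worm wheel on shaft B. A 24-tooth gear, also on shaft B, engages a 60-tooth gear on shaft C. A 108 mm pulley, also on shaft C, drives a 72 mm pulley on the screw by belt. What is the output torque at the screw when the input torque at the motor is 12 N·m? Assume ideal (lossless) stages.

After the worm (45/3): 12 × 15 = 180 N·m
After the gear mesh (60/24): 180 × 2.5 = 450 N·m
After the belt (72/108): 450 × 0.66667 = 300 N·m

300 N·m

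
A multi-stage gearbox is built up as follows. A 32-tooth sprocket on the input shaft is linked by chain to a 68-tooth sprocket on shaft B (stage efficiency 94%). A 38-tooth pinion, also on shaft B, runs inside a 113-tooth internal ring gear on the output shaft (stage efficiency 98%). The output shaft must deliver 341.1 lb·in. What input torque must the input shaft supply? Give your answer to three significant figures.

58.6 lb·in

Overall ratio R = 2.125 × 2.9737 = 6.3191; overall efficiency η = 0.94 × 0.98 = 0.9212.
Input torque = output torque / (R × η) = 341.1 / (6.3191 × 0.9212) = 58.597 lb·in.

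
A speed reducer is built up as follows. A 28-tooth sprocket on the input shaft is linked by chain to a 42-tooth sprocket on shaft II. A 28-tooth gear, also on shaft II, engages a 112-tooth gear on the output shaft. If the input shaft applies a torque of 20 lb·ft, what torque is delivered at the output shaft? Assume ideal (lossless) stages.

120 lb·ft

After the chain (42/28): 20 × 1.5 = 30 lb·ft
After the gear mesh (112/28): 30 × 4 = 120 lb·ft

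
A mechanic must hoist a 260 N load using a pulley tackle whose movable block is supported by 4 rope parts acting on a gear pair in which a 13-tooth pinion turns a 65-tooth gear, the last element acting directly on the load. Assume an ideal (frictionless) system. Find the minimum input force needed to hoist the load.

Block-and-tackle MA = number of supporting rope parts = 4.
Gear pair MA = 65/13 = 5.
Combined ideal MA = 4 × 5 = 20.
Effort = load / MA = 260 / 20 = 13 N.

13 N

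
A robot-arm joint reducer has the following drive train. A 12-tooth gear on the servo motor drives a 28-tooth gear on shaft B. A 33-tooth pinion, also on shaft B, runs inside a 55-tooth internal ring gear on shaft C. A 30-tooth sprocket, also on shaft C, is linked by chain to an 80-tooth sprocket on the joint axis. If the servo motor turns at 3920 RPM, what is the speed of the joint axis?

gear mesh 28/12 = 2.3333 → 3920/2.3333 = 1680 RPM
internal gear 55/33 = 1.6667 → 1680/1.6667 = 1008 RPM
chain 80/30 = 2.6667 → 1008/2.6667 = 378 RPM

378 RPM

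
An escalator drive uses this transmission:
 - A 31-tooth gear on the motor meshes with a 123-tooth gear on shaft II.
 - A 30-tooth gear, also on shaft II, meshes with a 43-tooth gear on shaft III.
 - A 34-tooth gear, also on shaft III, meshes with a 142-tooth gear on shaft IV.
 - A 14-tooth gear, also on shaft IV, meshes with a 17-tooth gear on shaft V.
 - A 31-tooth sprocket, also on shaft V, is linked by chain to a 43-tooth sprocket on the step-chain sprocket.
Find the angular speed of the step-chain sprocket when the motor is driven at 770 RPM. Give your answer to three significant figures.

19.2 RPM

Gear mesh: ratio = 123/31 = 3.9677, so shaft II turns at 770 / 3.9677 = 194.07 RPM.
Gear mesh: ratio = 43/30 = 1.4333, so shaft III turns at 194.07 / 1.4333 = 135.39 RPM.
Gear mesh: ratio = 142/34 = 4.1765, so shaft IV turns at 135.39 / 4.1765 = 32.418 RPM.
Gear mesh: ratio = 17/14 = 1.2143, so shaft V turns at 32.418 / 1.2143 = 26.697 RPM.
Chain: ratio = 43/31 = 1.3871, so the step-chain sprocket turns at 26.697 / 1.3871 = 19.247 RPM.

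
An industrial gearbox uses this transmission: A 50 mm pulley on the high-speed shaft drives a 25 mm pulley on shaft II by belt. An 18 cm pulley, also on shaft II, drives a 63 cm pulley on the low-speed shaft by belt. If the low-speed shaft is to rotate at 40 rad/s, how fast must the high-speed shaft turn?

Overall ratio R = 0.5 × 3.5 = 1.75.
Required input speed = output speed × R = 40 × 1.75 = 70 rad/s.

70 rad/s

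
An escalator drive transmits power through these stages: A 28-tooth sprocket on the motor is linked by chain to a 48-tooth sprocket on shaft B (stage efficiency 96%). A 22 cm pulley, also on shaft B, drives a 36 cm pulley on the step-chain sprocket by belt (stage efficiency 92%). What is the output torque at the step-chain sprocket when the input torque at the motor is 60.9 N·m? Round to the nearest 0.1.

150.9 N·m

Chain: ratio = 48/28 = 1.7143; torque at shaft B = 60.9 × 1.7143 × 0.96 = 100.22 N·m.
Belt: ratio = 36/22 = 1.6364; torque at the step-chain sprocket = 100.22 × 1.6364 × 0.92 = 150.88 N·m.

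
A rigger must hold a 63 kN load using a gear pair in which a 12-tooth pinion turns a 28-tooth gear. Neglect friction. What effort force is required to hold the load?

27 kN

Gear pair MA = 28/12 = 2.3333.
Effort = load / MA = 63 / 2.3333 = 27 kN.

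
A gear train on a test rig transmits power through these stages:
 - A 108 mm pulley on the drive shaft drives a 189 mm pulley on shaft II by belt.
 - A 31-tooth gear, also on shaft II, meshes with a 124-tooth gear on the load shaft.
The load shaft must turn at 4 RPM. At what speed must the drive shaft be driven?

Overall ratio R = 1.75 × 4 = 7.
Required input speed = output speed × R = 4 × 7 = 28 RPM.

28 RPM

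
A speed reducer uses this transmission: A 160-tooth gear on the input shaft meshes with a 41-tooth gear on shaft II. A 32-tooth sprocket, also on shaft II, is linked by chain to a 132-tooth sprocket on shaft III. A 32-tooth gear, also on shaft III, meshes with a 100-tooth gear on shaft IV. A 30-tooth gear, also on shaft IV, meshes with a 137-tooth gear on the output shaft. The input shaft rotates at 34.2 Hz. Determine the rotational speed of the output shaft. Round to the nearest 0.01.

2.27 Hz

gear mesh 41/160 = 0.25625 → 34.2/0.25625 = 133.46 Hz
chain 132/32 = 4.125 → 133.46/4.125 = 32.355 Hz
gear mesh 100/32 = 3.125 → 32.355/3.125 = 10.354 Hz
gear mesh 137/30 = 4.5667 → 10.354/4.5667 = 2.2672 Hz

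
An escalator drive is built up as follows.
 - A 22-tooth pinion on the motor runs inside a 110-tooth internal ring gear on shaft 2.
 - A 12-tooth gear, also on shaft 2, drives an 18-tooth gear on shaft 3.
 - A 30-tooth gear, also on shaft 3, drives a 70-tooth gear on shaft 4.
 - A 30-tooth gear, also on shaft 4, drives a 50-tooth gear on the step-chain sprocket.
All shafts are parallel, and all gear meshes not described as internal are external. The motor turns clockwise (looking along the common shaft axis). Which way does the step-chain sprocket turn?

the motor → shaft 2: internal mesh, same direction → CW.
shaft 2 → shaft 3: external mesh, 1 reversal → CCW.
shaft 3 → shaft 4: external mesh, 1 reversal → CW.
shaft 4 → the step-chain sprocket: external mesh, 1 reversal → CCW.
3 reversals in total — an odd number — so the step-chain sprocket turns opposite to the motor.

counterclockwise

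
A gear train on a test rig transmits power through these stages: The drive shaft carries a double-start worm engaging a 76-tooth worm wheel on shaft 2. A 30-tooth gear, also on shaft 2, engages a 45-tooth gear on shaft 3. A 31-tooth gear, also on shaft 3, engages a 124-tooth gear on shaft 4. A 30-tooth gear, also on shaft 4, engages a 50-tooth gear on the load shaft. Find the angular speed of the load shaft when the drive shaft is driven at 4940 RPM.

13 RPM

the drive shaft → shaft 2 (worm, 76/2): 4940 ÷ 38 = 130 RPM
shaft 2 → shaft 3 (gear mesh, 45/30): 130 ÷ 1.5 = 86.667 RPM
shaft 3 → shaft 4 (gear mesh, 124/31): 86.667 ÷ 4 = 21.667 RPM
shaft 4 → the load shaft (gear mesh, 50/30): 21.667 ÷ 1.6667 = 13 RPM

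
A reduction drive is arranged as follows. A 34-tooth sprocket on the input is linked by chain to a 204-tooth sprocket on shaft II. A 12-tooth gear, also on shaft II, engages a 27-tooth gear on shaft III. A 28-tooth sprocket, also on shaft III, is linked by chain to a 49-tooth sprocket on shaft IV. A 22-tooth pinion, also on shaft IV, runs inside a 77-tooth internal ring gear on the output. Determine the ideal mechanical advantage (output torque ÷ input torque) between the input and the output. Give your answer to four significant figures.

Each stage contributes driven/driver: chain 204/34 = 6, gear mesh 27/12 = 2.25, chain 49/28 = 1.75, internal gear 77/22 = 3.5.
Overall: 6 × 2.25 × 1.75 × 3.5 = 82.688.

82.69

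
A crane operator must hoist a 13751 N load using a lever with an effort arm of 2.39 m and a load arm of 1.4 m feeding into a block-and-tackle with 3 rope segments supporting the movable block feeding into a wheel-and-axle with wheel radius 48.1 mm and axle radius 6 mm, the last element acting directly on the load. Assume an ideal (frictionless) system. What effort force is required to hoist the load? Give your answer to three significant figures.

335 N

Lever MA = effort arm / load arm = 2.39/1.4 = 1.7071.
Block-and-tackle MA = number of supporting rope parts = 3.
Wheel-and-axle MA = R/r = 48.1/6 = 8.0167.
Combined ideal MA = 1.7071 × 3 × 8.0167 = 41.057.
Effort = load / MA = 13751 / 41.057 = 334.93 N.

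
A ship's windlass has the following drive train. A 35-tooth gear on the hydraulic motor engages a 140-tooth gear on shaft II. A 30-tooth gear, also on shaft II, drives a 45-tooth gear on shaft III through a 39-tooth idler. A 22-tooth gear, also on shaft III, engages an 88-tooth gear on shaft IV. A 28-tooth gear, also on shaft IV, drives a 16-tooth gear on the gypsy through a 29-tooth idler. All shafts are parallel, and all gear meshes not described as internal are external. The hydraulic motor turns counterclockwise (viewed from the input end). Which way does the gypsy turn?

counterclockwise

the hydraulic motor → shaft II: external mesh, 1 reversal → CW.
shaft II → shaft III: driver → idler → driven is 2 external meshes, 2 reversals → CW.
shaft III → shaft IV: external mesh, 1 reversal → CCW.
shaft IV → the gypsy: driver → idler → driven is 2 external meshes, 2 reversals → CCW.
6 reversals in total — an even number — so the gypsy turns the same way as the hydraulic motor.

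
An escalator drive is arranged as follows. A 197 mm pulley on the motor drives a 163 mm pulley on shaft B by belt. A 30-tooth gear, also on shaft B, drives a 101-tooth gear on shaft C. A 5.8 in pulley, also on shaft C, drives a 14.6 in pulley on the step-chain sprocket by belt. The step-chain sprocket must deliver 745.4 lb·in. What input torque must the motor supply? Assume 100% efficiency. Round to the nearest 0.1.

Overall ratio R = 0.82741 × 3.3667 × 2.5172 = 7.0121.
Input torque = output torque / R = 745.4 / 7.0121 = 106.3 lb·in.

106.3 lb·in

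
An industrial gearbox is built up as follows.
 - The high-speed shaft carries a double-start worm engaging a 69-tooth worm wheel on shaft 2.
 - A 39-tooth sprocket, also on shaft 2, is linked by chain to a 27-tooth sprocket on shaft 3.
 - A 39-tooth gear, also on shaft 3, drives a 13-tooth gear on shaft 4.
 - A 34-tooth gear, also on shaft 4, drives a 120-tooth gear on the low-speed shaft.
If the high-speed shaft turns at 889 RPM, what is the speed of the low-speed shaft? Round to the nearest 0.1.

31.6 RPM

the high-speed shaft → shaft 2 (worm, 69/2): 889 ÷ 34.5 = 25.768 RPM
shaft 2 → shaft 3 (chain, 27/39): 25.768 ÷ 0.69231 = 37.221 RPM
shaft 3 → shaft 4 (gear mesh, 13/39): 37.221 ÷ 0.33333 = 111.66 RPM
shaft 4 → the low-speed shaft (gear mesh, 120/34): 111.66 ÷ 3.5294 = 31.638 RPM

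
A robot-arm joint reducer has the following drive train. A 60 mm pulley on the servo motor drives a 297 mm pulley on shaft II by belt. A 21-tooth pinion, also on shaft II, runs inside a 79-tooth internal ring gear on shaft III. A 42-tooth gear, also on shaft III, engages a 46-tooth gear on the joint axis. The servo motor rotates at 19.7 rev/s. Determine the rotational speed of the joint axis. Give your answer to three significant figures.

0.966 rev/s

the servo motor → shaft II (belt, 297/60): 19.7 ÷ 4.95 = 3.9798 rev/s
shaft II → shaft III (internal gear, 79/21): 3.9798 ÷ 3.7619 = 1.0579 rev/s
shaft III → the joint axis (gear mesh, 46/42): 1.0579 ÷ 1.0952 = 0.96593 rev/s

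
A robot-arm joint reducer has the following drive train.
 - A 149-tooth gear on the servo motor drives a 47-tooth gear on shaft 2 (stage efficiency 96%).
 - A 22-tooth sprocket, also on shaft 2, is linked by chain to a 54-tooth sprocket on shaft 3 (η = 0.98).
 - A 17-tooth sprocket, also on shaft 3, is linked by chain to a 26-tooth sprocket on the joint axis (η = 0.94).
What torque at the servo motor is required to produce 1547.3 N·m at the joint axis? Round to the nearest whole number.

1478 N·m

Overall ratio R = 0.31544 × 2.4545 × 1.5294 = 1.1842; overall efficiency η = 0.96 × 0.98 × 0.94 = 0.8844.
Input torque = output torque / (R × η) = 1547.3 / (1.1842 × 0.8844) = 1477.6 N·m.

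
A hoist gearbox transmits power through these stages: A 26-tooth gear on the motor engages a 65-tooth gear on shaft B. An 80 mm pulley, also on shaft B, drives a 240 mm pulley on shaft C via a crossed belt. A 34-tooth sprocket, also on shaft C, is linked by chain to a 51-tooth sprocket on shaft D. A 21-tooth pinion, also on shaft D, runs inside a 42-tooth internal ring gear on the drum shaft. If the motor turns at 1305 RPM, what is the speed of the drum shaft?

Gear mesh: ratio = 65/26 = 2.5, so shaft B turns at 1305 / 2.5 = 522 RPM.
Belt: ratio = 240/80 = 3, so shaft C turns at 522 / 3 = 174 RPM.
Chain: ratio = 51/34 = 1.5, so shaft D turns at 174 / 1.5 = 116 RPM.
Internal gear: ratio = 42/21 = 2, so the drum shaft turns at 116 / 2 = 58 RPM.

58 RPM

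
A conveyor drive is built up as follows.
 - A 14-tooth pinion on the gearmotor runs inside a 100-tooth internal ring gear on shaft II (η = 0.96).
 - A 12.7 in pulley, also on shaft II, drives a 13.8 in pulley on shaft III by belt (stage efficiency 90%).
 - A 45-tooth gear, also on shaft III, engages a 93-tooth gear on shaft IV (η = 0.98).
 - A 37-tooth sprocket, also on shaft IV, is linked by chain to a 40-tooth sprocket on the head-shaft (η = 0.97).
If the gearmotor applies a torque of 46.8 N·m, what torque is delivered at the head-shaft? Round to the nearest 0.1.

666.6 N·m

After the internal gear (100/14): 46.8 × 7.1429 × 0.96 = 320.91 N·m
After the belt (13.8/12.7): 320.91 × 1.0866 × 0.90 = 313.84 N·m
After the gear mesh (93/45): 313.84 × 2.0667 × 0.98 = 635.63 N·m
After the chain (40/37): 635.63 × 1.0811 × 0.97 = 666.55 N·m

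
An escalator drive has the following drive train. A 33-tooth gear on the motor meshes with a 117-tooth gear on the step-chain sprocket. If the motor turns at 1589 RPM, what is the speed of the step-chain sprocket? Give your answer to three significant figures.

the motor → the step-chain sprocket (gear mesh, 117/33): 1589 ÷ 3.5455 = 448.18 RPM

448 RPM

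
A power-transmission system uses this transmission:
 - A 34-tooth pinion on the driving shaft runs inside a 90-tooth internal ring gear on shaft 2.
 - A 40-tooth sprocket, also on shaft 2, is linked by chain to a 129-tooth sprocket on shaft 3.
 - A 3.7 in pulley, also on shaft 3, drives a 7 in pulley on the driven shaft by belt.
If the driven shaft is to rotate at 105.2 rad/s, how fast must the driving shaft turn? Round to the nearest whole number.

1699 rad/s

Overall ratio R = 2.6471 × 3.225 × 1.8919 = 16.151.
Required input speed = output speed × R = 105.2 × 16.151 = 1699 rad/s.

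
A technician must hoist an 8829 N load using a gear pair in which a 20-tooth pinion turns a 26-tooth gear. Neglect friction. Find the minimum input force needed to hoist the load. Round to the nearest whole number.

Gear pair MA = 26/20 = 1.3.
Effort = load / MA = 8829 / 1.3 = 6791.5 N.

6792 N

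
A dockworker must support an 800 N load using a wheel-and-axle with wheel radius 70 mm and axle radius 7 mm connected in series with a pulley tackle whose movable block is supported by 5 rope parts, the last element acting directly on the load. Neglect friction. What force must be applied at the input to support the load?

Wheel-and-axle MA = R/r = 70/7 = 10.
Block-and-tackle MA = number of supporting rope parts = 5.
Combined ideal MA = 10 × 5 = 50.
Effort = load / MA = 800 / 50 = 16 N.

16 N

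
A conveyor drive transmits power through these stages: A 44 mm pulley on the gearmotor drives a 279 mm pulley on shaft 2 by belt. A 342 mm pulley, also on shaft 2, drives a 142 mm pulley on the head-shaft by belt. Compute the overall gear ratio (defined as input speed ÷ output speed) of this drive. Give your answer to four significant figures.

2.633

Each stage contributes driven/driver: belt 279/44 = 6.3409, belt 142/342 = 0.4152.
Overall: 6.3409 × 0.4152 = 2.6328.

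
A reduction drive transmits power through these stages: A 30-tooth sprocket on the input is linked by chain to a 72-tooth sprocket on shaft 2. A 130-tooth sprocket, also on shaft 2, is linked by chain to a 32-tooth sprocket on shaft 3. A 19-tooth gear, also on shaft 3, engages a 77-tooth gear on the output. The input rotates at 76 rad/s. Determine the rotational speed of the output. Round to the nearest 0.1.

31.7 rad/s

Chain: ratio = 72/30 = 2.4, so shaft 2 turns at 76 / 2.4 = 31.667 rad/s.
Chain: ratio = 32/130 = 0.24615, so shaft 3 turns at 31.667 / 0.24615 = 128.65 rad/s.
Gear mesh: ratio = 77/19 = 4.0526, so the output turns at 128.65 / 4.0526 = 31.744 rad/s.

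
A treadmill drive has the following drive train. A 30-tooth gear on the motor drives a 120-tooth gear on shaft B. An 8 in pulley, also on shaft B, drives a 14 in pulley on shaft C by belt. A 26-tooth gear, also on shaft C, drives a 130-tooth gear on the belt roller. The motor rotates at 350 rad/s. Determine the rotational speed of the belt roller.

10 rad/s

Gear mesh: ratio = 120/30 = 4, so shaft B turns at 350 / 4 = 87.5 rad/s.
Belt: ratio = 14/8 = 1.75, so shaft C turns at 87.5 / 1.75 = 50 rad/s.
Gear mesh: ratio = 130/26 = 5, so the belt roller turns at 50 / 5 = 10 rad/s.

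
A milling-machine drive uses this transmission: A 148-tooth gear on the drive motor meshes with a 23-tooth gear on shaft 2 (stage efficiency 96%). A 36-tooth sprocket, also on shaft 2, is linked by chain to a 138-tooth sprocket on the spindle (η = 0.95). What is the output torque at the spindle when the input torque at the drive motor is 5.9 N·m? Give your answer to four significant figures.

gear mesh 23/148 = 0.15541 → τ = 5.9·0.15541·0.96 = 0.88022 N·m
chain 138/36 = 3.8333 → τ = 0.88022·3.8333·0.95 = 3.2055 N·m

3.205 N·m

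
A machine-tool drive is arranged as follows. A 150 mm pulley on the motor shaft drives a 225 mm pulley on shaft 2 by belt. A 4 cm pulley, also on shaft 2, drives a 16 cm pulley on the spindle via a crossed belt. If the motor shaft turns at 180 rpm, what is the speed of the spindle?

Belt: ratio = 225/150 = 1.5, so shaft 2 turns at 180 / 1.5 = 120 rpm.
Belt: ratio = 16/4 = 4, so the spindle turns at 120 / 4 = 30 rpm.

30 rpm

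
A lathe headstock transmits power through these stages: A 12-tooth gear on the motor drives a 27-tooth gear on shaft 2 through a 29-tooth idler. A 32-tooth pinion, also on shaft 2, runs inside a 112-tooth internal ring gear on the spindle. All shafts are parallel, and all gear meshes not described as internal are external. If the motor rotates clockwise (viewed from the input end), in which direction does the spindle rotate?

the motor → shaft 2: driver → idler → driven is 2 external meshes, 2 reversals → CW.
shaft 2 → the spindle: internal mesh, same direction → CW.
2 reversals in total — an even number — so the spindle turns the same way as the motor.

clockwise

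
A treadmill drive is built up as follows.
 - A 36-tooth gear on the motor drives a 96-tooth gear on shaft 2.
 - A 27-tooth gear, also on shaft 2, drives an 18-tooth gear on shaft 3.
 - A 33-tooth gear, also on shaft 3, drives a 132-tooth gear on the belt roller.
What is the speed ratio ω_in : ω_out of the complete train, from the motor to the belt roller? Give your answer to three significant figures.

7.11

Each stage contributes driven/driver: gear mesh 96/36 = 2.6667, gear mesh 18/27 = 0.66667, gear mesh 132/33 = 4.
Overall: 2.6667 × 0.66667 × 4 = 7.1111.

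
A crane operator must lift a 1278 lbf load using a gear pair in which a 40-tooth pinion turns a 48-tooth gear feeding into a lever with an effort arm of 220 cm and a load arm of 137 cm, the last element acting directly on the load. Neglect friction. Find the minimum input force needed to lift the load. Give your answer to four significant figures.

Gear pair MA = 48/40 = 1.2.
Lever MA = effort arm / load arm = 220/137 = 1.6058.
Combined ideal MA = 1.2 × 1.6058 = 1.927.
Effort = load / MA = 1278 / 1.927 = 663.2 lbf.

663.2 lbf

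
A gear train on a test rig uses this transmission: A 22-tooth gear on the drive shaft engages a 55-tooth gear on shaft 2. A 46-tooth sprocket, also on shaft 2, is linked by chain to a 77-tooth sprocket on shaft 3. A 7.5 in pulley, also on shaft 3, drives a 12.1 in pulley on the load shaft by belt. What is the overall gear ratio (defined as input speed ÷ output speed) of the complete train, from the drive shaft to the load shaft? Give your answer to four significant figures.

6.751

Each stage contributes driven/driver: gear mesh 55/22 = 2.5, chain 77/46 = 1.6739, belt 12.1/7.5 = 1.6133.
Overall: 2.5 × 1.6739 × 1.6133 = 6.7514.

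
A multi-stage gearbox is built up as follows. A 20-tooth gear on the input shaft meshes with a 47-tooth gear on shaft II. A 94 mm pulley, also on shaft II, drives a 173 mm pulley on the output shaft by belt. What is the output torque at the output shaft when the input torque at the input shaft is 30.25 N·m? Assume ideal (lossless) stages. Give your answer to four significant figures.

After the gear mesh (47/20): 30.25 × 2.35 = 71.088 N·m
After the belt (173/94): 71.088 × 1.8404 = 130.83 N·m

130.8 N·m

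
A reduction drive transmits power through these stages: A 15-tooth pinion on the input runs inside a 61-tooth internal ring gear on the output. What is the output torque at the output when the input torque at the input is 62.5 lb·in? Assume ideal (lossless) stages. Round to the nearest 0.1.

Internal gear: ratio = 61/15 = 4.0667; torque at the output = 62.5 × 4.0667 = 254.17 lb·in.

254.2 lb·in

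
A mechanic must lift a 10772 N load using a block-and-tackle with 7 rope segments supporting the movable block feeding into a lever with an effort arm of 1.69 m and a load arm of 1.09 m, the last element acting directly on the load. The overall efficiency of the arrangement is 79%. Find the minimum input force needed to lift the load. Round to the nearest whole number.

Block-and-tackle MA = number of supporting rope parts = 7.
Lever MA = effort arm / load arm = 1.69/1.09 = 1.5505.
Combined ideal MA = 7 × 1.5505 = 10.853.
Actual MA = 10.853 × 0.79 = 8.574.
Effort = load / actual MA = 10772 / 8.574 = 1256.4 N.

1256 N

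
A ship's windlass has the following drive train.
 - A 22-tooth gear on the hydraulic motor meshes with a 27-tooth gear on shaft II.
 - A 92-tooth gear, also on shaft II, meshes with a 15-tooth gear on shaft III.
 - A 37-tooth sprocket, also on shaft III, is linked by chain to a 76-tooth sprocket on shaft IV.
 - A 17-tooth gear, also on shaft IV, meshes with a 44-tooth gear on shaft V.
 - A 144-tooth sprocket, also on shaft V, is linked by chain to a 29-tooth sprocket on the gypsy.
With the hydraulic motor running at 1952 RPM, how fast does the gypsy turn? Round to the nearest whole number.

Gear mesh: ratio = 27/22 = 1.2273, so shaft II turns at 1952 / 1.2273 = 1590.5 RPM.
Gear mesh: ratio = 15/92 = 0.16304, so shaft III turns at 1590.5 / 0.16304 = 9755.2 RPM.
Chain: ratio = 76/37 = 2.0541, so shaft IV turns at 9755.2 / 2.0541 = 4749.2 RPM.
Gear mesh: ratio = 44/17 = 2.5882, so shaft V turns at 4749.2 / 2.5882 = 1834.9 RPM.
Chain: ratio = 29/144 = 0.20139, so the gypsy turns at 1834.9 / 0.20139 = 9111.4 RPM.

9111 RPM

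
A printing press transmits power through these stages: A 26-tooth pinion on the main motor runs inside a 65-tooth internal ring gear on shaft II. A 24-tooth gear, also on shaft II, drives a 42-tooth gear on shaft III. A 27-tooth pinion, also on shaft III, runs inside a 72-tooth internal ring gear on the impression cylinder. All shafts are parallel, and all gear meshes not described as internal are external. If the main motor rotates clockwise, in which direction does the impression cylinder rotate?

counterclockwise

the main motor → shaft II: internal mesh, same direction → CW.
shaft II → shaft III: external mesh, 1 reversal → CCW.
shaft III → the impression cylinder: internal mesh, same direction → CCW.
1 reversal in total — an odd number — so the impression cylinder turns opposite to the main motor.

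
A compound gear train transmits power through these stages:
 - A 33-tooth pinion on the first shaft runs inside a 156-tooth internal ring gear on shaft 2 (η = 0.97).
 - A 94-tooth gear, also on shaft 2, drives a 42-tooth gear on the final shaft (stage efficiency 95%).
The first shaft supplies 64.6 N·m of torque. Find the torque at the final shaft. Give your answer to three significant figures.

After the internal gear (156/33): 64.6 × 4.7273 × 0.97 = 296.22 N·m
After the gear mesh (42/94): 296.22 × 0.44681 × 0.95 = 125.74 N·m

126 N·m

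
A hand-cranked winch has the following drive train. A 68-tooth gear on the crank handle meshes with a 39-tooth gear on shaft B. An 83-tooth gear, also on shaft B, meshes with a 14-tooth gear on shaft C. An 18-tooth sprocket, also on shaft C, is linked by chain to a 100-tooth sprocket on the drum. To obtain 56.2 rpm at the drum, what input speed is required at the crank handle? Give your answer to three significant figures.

30.2 rpm

Overall ratio R = 0.57353 × 0.16867 × 5.5556 = 0.53744.
Required input speed = output speed × R = 56.2 × 0.53744 = 30.204 rpm.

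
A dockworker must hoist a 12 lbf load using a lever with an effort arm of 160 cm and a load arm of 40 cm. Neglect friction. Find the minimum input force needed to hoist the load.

Lever MA = effort arm / load arm = 160/40 = 4.
Effort = load / MA = 12 / 4 = 3 lbf.

3 lbf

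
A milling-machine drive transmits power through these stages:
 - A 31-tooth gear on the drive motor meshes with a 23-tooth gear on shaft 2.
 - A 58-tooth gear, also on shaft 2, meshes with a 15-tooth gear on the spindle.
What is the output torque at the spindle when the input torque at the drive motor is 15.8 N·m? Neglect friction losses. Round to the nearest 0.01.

3.03 N·m

After the gear mesh (23/31): 15.8 × 0.74194 = 11.723 N·m
After the gear mesh (15/58): 11.723 × 0.25862 = 3.0317 N·m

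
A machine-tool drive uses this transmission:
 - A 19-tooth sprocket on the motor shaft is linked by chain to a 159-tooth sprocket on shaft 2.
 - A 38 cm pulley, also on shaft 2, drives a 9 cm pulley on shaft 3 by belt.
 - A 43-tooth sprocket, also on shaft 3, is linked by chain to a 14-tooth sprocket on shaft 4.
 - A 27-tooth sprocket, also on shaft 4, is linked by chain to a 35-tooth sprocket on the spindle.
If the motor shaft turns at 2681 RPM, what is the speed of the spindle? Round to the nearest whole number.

chain 159/19 = 8.3684 → 2681/8.3684 = 320.37 RPM
belt 9/38 = 0.23684 → 320.37/0.23684 = 1352.7 RPM
chain 14/43 = 0.32558 → 1352.7/0.32558 = 4154.7 RPM
chain 35/27 = 1.2963 → 4154.7/1.2963 = 3205 RPM

3205 RPM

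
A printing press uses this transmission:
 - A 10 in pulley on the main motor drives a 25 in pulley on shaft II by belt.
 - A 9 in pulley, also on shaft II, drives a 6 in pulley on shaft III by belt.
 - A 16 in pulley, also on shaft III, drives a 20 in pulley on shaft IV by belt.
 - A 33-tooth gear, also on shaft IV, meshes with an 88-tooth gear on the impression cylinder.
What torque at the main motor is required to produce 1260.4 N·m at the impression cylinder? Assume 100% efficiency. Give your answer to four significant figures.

226.9 N·m

Overall ratio R = 2.5 × 0.66667 × 1.25 × 2.6667 = 5.5556.
Input torque = output torque / R = 1260.4 / 5.5556 = 226.87 N·m.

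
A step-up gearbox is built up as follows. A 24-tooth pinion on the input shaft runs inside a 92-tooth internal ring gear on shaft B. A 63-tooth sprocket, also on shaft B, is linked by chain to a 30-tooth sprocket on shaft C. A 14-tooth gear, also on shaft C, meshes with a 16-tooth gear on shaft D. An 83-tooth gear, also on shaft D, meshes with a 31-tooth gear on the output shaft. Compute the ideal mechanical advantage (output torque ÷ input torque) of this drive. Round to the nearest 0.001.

0.779

Each stage contributes driven/driver: internal gear 92/24 = 3.8333, chain 30/63 = 0.47619, gear mesh 16/14 = 1.1429, gear mesh 31/83 = 0.37349.
Overall: 3.8333 × 0.47619 × 1.1429 × 0.37349 = 0.77917.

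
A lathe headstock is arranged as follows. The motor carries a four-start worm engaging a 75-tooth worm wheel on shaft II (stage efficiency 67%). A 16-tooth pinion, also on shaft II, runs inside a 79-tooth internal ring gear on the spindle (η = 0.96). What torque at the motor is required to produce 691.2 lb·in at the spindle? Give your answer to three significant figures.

Overall ratio R = 18.75 × 4.9375 = 92.578; overall efficiency η = 0.67 × 0.96 = 0.6432.
Input torque = output torque / (R × η) = 691.2 / (92.578 × 0.6432) = 11.608 lb·in.

11.6 lb·in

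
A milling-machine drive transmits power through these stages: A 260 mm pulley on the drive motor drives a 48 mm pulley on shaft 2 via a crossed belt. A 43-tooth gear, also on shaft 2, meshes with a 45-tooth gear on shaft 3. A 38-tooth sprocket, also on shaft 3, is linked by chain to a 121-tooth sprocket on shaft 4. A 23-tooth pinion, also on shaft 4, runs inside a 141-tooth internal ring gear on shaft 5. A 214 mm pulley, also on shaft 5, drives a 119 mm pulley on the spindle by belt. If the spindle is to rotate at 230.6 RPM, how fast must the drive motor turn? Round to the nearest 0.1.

Overall ratio R = 0.18462 × 1.0465 × 3.1842 × 6.1304 × 0.55607 = 2.0972.
Required input speed = output speed × R = 230.6 × 2.0972 = 483.61 RPM.

483.6 RPM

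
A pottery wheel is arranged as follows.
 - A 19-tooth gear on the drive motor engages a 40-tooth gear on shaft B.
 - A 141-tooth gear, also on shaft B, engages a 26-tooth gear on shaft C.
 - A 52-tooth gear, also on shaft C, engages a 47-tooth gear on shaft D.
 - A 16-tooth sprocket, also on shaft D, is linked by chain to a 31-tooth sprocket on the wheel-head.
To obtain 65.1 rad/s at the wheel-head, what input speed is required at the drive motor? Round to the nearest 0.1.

Overall ratio R = 2.1053 × 0.1844 × 0.90385 × 1.9375 = 0.67982.
Required input speed = output speed × R = 65.1 × 0.67982 = 44.257 rad/s.

44.3 rad/s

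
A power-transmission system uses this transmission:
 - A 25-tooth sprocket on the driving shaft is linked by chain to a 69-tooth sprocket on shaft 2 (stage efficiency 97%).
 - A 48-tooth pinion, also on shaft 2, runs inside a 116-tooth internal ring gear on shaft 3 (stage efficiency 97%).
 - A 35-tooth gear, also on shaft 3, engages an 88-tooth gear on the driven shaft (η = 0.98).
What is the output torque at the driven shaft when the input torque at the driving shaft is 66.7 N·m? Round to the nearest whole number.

1031 N·m

After the chain (69/25): 66.7 × 2.76 × 0.97 = 178.57 N·m
After the internal gear (116/48): 178.57 × 2.4167 × 0.97 = 418.6 N·m
After the gear mesh (88/35): 418.6 × 2.5143 × 0.98 = 1031.4 N·m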